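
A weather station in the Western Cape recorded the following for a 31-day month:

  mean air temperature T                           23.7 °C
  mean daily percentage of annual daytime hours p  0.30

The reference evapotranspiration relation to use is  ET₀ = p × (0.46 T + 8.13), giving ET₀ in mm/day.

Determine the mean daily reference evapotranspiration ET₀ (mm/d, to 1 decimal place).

5.7 mm/d

ET₀ = 0.30 × (0.46 × 23.7 + 8.13) = 0.30 × 19.032 = 5.7096 mm/d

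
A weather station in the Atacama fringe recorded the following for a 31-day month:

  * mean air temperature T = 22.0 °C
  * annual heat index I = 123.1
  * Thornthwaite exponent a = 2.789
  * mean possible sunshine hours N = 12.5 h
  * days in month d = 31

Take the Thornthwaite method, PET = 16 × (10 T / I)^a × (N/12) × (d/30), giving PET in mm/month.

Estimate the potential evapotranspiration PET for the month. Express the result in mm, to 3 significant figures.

10T/I = 10 × 22.0 / 123.1 = 1.7872
(10T/I)^a = 1.7872^2.789 = 5.0502
Uncorrected PET = 16 × 5.0502 = 80.803 mm
Correction = (N/12)(d/30) = (12.5/12)(31/30) = 1.0764
PET = 80.803 × 1.0764 = 86.976 mm/month

87.0 mm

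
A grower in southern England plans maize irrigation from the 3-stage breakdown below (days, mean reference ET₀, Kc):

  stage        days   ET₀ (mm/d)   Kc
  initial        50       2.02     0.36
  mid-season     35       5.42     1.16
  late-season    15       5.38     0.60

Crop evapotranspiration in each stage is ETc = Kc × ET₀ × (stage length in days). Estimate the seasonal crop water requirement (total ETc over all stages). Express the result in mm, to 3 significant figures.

305 mm

initial: 0.36 × 2.02 × 50 = 36.36 mm
mid-season: 1.16 × 5.42 × 35 = 220.05 mm
late-season: 0.60 × 5.38 × 15 = 48.42 mm
Seasonal total = 304.83 mm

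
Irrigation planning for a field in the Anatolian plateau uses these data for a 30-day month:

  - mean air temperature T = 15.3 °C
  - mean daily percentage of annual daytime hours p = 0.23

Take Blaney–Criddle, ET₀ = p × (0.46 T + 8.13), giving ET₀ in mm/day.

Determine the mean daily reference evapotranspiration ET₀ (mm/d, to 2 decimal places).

3.49 mm/d

ET₀ = 0.23 × (0.46 × 15.3 + 8.13) = 0.23 × 15.168 = 3.4886 mm/d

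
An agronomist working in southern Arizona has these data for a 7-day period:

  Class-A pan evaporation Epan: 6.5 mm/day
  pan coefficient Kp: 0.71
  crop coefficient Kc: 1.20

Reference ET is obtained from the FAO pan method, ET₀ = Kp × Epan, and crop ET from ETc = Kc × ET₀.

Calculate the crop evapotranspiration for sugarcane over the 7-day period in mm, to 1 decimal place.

ET₀ = 0.71 × 6.5 = 4.6150 mm/d
ETc = Kc × ET₀ = 1.20 × 4.6150 = 5.5380 mm/d
Over 7 days: 5.5380 × 7 = 38.766 mm

38.8 mm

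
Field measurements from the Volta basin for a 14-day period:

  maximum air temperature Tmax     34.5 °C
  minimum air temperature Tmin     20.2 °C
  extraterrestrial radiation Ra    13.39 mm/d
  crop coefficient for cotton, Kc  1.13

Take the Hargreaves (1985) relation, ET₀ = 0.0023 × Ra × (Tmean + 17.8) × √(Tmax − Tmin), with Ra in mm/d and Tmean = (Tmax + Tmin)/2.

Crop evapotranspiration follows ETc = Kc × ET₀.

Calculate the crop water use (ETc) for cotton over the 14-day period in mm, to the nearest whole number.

83 mm

Tmean = (34.5 + 20.2)/2 = 27.35 °C
ET₀ = 0.0023 × 13.39 × (27.35 + 17.8) × √14.3 = 0.0023 × 13.39 × 45.15 × 3.7815 = 5.2581 mm/d
ETc = Kc × ET₀ = 1.13 × 5.2581 = 5.9417 mm/d
Over 14 days: 5.9417 × 14 = 83.184 mm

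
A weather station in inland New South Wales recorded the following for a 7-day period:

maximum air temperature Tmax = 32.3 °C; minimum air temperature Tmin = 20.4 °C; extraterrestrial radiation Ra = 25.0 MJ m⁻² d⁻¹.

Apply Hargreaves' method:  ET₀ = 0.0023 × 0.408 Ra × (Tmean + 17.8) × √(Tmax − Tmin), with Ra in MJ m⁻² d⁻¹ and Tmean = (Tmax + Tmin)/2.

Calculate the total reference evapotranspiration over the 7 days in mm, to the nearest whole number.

25 mm

Tmean = (32.3 + 20.4)/2 = 26.35 °C
0.408 Ra = 0.408 × 25.0 = 10.2000 mm/d equivalent
ET₀ = 0.0023 × 10.2000 × (26.35 + 17.8) × √11.9 = 0.0023 × 10.2000 × 44.15 × 3.4496 = 3.5730 mm/d
Over 7 days: 3.5730 × 7 = 25.011 mm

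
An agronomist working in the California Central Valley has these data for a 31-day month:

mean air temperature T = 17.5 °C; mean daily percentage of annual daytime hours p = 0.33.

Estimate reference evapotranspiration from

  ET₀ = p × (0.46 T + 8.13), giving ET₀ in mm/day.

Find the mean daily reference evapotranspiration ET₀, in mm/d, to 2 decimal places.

5.34 mm/d

ET₀ = 0.33 × (0.46 × 17.5 + 8.13) = 0.33 × 16.180 = 5.3394 mm/d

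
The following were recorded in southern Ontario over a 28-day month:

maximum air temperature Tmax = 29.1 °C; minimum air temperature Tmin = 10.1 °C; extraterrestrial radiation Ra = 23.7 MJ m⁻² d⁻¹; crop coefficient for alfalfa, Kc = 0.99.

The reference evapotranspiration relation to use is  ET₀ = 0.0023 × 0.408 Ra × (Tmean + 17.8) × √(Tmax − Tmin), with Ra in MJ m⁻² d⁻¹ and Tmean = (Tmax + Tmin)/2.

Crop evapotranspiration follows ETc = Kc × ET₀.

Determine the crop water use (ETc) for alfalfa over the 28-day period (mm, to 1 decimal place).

Tmean = (29.1 + 10.1)/2 = 19.60 °C
0.408 Ra = 0.408 × 23.7 = 9.6696 mm/d equivalent
ET₀ = 0.0023 × 9.6696 × (19.60 + 17.8) × √19.0 = 0.0023 × 9.6696 × 37.40 × 4.3589 = 3.6256 mm/d
ETc = Kc × ET₀ = 0.99 × 3.6256 = 3.5893 mm/d
Over 28 days: 3.5893 × 28 = 100.500 mm

100.5 mm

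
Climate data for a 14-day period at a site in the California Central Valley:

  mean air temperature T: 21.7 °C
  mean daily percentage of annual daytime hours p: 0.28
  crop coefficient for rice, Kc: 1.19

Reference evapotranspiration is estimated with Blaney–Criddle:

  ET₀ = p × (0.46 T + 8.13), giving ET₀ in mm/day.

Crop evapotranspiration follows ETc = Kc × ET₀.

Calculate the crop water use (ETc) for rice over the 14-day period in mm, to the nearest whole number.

84 mm

ET₀ = 0.28 × (0.46 × 21.7 + 8.13) = 0.28 × 18.112 = 5.0714 mm/d
ETc = Kc × ET₀ = 1.19 × 5.0714 = 6.0350 mm/d
Over 14 days: 6.0350 × 14 = 84.490 mm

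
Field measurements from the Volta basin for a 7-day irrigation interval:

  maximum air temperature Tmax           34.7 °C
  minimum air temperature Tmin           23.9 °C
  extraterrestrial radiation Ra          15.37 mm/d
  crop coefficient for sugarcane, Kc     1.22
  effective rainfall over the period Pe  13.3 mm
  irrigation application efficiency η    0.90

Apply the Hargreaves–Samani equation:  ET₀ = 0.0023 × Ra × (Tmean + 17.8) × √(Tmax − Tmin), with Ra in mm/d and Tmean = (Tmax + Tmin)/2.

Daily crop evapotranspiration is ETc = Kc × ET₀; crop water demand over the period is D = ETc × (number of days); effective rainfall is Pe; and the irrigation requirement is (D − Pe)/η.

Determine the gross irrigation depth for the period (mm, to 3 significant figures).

Tmean = (34.7 + 23.9)/2 = 29.30 °C
ET₀ = 0.0023 × 15.37 × (29.30 + 17.8) × √10.8 = 0.0023 × 15.37 × 47.10 × 3.2863 = 5.4718 mm/d
ETc = Kc × ET₀ = 1.22 × 5.4718 = 6.6756 mm/d
Crop demand D = ETc × 7 d = 6.6756 × 7 = 46.729 mm
D − Pe = 46.729 − 13.3 = 33.429 mm
Gross irrigation = 33.429 / 0.90 = 37.143 mm

37.1 mm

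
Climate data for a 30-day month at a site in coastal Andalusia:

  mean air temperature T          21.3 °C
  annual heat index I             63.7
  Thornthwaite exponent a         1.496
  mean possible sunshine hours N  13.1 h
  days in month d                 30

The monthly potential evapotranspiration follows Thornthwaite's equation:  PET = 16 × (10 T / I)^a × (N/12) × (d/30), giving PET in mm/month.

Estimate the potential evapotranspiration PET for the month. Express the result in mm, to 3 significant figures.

106 mm

10T/I = 10 × 21.3 / 63.7 = 3.3438
(10T/I)^a = 3.3438^1.496 = 6.0850
Uncorrected PET = 16 × 6.0850 = 97.360 mm
Correction = (N/12)(d/30) = (13.1/12)(30/30) = 1.0917
PET = 97.360 × 1.0917 = 106.288 mm/month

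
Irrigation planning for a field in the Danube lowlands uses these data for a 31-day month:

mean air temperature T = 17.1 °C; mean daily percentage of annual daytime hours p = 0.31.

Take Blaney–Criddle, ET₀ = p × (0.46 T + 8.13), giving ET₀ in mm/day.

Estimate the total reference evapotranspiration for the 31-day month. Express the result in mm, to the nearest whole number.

ET₀ = 0.31 × (0.46 × 17.1 + 8.13) = 0.31 × 15.996 = 4.9588 mm/d
Monthly total = 4.9588 × 31 = 153.723 mm

154 mm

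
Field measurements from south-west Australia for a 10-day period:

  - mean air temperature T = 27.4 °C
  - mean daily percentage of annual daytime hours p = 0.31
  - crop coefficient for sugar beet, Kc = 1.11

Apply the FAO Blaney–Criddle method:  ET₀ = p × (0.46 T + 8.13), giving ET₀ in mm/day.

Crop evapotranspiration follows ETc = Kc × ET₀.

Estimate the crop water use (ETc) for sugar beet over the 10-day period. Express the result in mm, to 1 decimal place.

ET₀ = 0.31 × (0.46 × 27.4 + 8.13) = 0.31 × 20.734 = 6.4275 mm/d
ETc = Kc × ET₀ = 1.11 × 6.4275 = 7.1345 mm/d
Over 10 days: 7.1345 × 10 = 71.345 mm

71.3 mm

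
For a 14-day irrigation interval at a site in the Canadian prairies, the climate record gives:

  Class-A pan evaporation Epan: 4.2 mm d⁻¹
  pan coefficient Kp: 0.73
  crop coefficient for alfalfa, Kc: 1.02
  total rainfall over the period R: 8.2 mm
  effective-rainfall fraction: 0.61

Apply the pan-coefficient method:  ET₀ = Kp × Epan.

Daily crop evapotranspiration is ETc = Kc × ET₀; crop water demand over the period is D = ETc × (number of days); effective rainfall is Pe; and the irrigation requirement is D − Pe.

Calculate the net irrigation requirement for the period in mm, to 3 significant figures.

ET₀ = 0.73 × 4.2 = 3.0660 mm/d
ETc = Kc × ET₀ = 1.02 × 3.0660 = 3.1273 mm/d
Crop demand D = ETc × 14 d = 3.1273 × 14 = 43.782 mm
Pe = 0.61 × 8.2 = 5.002 mm
D − Pe = 43.782 − 5.002 = 38.780 mm

38.8 mm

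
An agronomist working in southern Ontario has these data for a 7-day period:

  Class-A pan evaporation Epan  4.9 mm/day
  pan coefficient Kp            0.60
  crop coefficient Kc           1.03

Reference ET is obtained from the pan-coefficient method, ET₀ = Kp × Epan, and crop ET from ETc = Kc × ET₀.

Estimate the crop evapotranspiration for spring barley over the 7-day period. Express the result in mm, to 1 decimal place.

ET₀ = 0.60 × 4.9 = 2.9400 mm/d
ETc = Kc × ET₀ = 1.03 × 2.9400 = 3.0282 mm/d
Over 7 days: 3.0282 × 7 = 21.197 mm

21.2 mm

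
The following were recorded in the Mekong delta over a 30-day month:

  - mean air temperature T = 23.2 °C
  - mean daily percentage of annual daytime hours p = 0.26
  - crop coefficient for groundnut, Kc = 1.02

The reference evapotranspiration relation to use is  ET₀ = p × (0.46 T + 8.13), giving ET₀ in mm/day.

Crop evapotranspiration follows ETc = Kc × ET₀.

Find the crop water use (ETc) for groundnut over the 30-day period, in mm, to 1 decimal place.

149.6 mm

ET₀ = 0.26 × (0.46 × 23.2 + 8.13) = 0.26 × 18.802 = 4.8885 mm/d
ETc = Kc × ET₀ = 1.02 × 4.8885 = 4.9863 mm/d
Over 30 days: 4.9863 × 30 = 149.589 mm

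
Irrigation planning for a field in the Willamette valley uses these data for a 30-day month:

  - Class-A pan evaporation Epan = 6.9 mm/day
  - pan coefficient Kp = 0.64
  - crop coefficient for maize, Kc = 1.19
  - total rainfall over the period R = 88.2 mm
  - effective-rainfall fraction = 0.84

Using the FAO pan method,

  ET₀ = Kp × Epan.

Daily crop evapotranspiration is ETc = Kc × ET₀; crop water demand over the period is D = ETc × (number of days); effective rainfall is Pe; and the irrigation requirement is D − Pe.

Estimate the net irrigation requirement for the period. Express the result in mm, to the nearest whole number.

ET₀ = 0.64 × 6.9 = 4.4160 mm/d
ETc = Kc × ET₀ = 1.19 × 4.4160 = 5.2550 mm/d
Crop demand D = ETc × 30 d = 5.2550 × 30 = 157.650 mm
Pe = 0.84 × 88.2 = 74.088 mm
D − Pe = 157.650 − 74.088 = 83.562 mm

84 mm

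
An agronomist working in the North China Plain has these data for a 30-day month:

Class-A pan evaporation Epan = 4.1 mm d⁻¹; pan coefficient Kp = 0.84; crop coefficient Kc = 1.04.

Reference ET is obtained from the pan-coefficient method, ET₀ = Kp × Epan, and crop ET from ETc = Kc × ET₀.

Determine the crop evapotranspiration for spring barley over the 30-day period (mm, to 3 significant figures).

107 mm

ET₀ = 0.84 × 4.1 = 3.4440 mm/d
ETc = Kc × ET₀ = 1.04 × 3.4440 = 3.5818 mm/d
Over 30 days: 3.5818 × 30 = 107.454 mm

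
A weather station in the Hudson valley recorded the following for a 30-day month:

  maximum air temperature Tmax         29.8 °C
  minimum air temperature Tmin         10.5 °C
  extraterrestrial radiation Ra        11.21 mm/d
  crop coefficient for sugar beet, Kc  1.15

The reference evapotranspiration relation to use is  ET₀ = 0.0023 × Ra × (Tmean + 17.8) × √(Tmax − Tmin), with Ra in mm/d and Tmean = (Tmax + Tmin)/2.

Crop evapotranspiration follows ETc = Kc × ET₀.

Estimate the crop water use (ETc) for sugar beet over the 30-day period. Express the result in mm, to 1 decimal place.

Tmean = (29.8 + 10.5)/2 = 20.15 °C
ET₀ = 0.0023 × 11.21 × (20.15 + 17.8) × √19.3 = 0.0023 × 11.21 × 37.95 × 4.3932 = 4.2986 mm/d
ETc = Kc × ET₀ = 1.15 × 4.2986 = 4.9434 mm/d
Over 30 days: 4.9434 × 30 = 148.302 mm

148.3 mm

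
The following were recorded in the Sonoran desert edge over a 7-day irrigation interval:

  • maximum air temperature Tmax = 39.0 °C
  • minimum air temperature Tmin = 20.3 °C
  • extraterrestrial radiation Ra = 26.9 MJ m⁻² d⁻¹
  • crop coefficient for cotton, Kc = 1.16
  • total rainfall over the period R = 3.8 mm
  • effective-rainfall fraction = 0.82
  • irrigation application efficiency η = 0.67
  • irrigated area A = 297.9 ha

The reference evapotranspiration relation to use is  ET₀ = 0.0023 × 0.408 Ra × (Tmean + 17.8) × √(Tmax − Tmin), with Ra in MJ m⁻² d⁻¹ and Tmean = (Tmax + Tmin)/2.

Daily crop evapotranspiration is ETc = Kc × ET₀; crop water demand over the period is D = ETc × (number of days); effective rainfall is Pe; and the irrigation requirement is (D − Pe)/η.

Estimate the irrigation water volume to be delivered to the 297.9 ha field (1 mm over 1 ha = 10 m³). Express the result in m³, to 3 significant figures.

Tmean = (39.0 + 20.3)/2 = 29.65 °C
0.408 Ra = 0.408 × 26.9 = 10.9752 mm/d equivalent
ET₀ = 0.0023 × 10.9752 × (29.65 + 17.8) × √18.7 = 0.0023 × 10.9752 × 47.45 × 4.3243 = 5.1796 mm/d
ETc = Kc × ET₀ = 1.16 × 5.1796 = 6.0083 mm/d
Crop demand D = ETc × 7 d = 6.0083 × 7 = 42.058 mm
Pe = 0.82 × 3.8 = 3.116 mm
D − Pe = 42.058 − 3.116 = 38.942 mm
Gross irrigation = 38.942 / 0.67 = 58.122 mm
Volume = 58.122 mm × 297.9 ha × 10 = 173145.4 m³

173000 m³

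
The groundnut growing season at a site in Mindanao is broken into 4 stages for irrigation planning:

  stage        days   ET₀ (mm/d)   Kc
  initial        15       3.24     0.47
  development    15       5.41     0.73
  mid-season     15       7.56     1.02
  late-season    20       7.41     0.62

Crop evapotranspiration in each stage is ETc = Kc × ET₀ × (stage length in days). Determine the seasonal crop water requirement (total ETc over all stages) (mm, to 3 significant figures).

290 mm

initial: 0.47 × 3.24 × 15 = 22.84 mm
development: 0.73 × 5.41 × 15 = 59.24 mm
mid-season: 1.02 × 7.56 × 15 = 115.67 mm
late-season: 0.62 × 7.41 × 20 = 91.88 mm
Seasonal total = 289.63 mm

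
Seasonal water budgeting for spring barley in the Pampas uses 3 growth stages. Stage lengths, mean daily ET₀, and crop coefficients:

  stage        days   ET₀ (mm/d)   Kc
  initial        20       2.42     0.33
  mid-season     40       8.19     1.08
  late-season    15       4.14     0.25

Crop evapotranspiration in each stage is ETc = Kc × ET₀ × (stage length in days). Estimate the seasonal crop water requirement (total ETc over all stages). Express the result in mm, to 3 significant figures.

initial: 0.33 × 2.42 × 20 = 15.97 mm
mid-season: 1.08 × 8.19 × 40 = 353.81 mm
late-season: 0.25 × 4.14 × 15 = 15.53 mm
Seasonal total = 385.31 mm

385 mm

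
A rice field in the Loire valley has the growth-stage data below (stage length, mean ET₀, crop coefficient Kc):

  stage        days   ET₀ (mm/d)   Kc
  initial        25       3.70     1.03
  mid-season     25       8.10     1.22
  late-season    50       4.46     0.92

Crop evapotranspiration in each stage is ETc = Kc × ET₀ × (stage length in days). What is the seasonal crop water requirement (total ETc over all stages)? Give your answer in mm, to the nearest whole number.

initial: 1.03 × 3.70 × 25 = 95.28 mm
mid-season: 1.22 × 8.10 × 25 = 247.05 mm
late-season: 0.92 × 4.46 × 50 = 205.16 mm
Seasonal total = 547.49 mm

547 mm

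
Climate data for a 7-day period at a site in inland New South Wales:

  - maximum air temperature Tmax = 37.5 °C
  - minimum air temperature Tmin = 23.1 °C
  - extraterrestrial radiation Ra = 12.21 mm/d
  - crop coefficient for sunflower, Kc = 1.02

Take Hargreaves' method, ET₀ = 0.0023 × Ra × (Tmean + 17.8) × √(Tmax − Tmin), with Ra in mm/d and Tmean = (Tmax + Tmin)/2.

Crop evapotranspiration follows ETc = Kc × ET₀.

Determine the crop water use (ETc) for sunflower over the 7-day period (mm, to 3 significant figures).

Tmean = (37.5 + 23.1)/2 = 30.30 °C
ET₀ = 0.0023 × 12.21 × (30.30 + 17.8) × √14.4 = 0.0023 × 12.21 × 48.10 × 3.7947 = 5.1259 mm/d
ETc = Kc × ET₀ = 1.02 × 5.1259 = 5.2284 mm/d
Over 7 days: 5.2284 × 7 = 36.599 mm

36.6 mm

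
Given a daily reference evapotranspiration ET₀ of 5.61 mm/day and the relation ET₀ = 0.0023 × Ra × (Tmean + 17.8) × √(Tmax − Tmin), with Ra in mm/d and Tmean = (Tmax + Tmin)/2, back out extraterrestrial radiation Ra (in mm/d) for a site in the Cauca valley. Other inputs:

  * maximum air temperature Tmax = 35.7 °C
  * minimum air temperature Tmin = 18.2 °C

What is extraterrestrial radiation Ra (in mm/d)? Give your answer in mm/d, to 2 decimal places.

Tmean = 26.95 °C; √ΔT = 4.1833
Ra = ET₀ / [0.0023 × (Tmean+17.8) × √ΔT] = 5.61 / (0.0023 × 44.75 × 4.1833) = 13.029 mm/d

13.03 mm/d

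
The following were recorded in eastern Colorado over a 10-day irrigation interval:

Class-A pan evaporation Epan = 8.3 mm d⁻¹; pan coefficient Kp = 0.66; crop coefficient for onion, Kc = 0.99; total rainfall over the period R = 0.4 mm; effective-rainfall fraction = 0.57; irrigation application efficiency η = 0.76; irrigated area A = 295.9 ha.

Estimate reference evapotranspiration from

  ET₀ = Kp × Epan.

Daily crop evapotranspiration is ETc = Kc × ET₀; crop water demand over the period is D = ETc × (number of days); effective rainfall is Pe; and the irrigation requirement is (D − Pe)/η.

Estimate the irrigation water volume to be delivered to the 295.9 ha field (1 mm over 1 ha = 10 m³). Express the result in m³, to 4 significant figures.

210300 m³

ET₀ = 0.66 × 8.3 = 5.4780 mm/d
ETc = Kc × ET₀ = 0.99 × 5.4780 = 5.4232 mm/d
Crop demand D = ETc × 10 d = 5.4232 × 10 = 54.232 mm
Pe = 0.57 × 0.4 = 0.228 mm
D − Pe = 54.232 − 0.228 = 54.004 mm
Gross irrigation = 54.004 / 0.76 = 71.058 mm
Volume = 71.058 mm × 295.9 ha × 10 = 210260.6 m³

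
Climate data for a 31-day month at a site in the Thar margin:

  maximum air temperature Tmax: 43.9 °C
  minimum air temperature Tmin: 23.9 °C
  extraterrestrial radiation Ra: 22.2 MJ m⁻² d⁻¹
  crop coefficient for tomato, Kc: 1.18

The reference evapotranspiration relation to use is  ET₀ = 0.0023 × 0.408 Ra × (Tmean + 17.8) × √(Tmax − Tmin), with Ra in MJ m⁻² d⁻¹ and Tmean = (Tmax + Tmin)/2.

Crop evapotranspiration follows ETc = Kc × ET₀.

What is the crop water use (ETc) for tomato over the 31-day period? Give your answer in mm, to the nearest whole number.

176 mm

Tmean = (43.9 + 23.9)/2 = 33.90 °C
0.408 Ra = 0.408 × 22.2 = 9.0576 mm/d equivalent
ET₀ = 0.0023 × 9.0576 × (33.90 + 17.8) × √20.0 = 0.0023 × 9.0576 × 51.70 × 4.4721 = 4.8166 mm/d
ETc = Kc × ET₀ = 1.18 × 4.8166 = 5.6836 mm/d
Over 31 days: 5.6836 × 31 = 176.192 mm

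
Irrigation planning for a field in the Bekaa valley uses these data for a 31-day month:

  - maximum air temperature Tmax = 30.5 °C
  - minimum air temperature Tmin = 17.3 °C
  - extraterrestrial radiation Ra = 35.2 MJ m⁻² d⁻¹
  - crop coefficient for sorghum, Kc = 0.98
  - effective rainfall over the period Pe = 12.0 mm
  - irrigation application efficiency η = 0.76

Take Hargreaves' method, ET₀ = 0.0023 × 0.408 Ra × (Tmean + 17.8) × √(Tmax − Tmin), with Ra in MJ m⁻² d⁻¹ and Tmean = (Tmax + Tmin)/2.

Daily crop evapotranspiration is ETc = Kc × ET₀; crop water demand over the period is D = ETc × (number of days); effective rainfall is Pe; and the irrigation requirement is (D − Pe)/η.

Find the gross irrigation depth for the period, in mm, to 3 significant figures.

184 mm

Tmean = (30.5 + 17.3)/2 = 23.90 °C
0.408 Ra = 0.408 × 35.2 = 14.3616 mm/d equivalent
ET₀ = 0.0023 × 14.3616 × (23.90 + 17.8) × √13.2 = 0.0023 × 14.3616 × 41.70 × 3.6332 = 5.0044 mm/d
ETc = Kc × ET₀ = 0.98 × 5.0044 = 4.9043 mm/d
Crop demand D = ETc × 31 d = 4.9043 × 31 = 152.033 mm
D − Pe = 152.033 − 12.0 = 140.033 mm
Gross irrigation = 140.033 / 0.76 = 184.254 mm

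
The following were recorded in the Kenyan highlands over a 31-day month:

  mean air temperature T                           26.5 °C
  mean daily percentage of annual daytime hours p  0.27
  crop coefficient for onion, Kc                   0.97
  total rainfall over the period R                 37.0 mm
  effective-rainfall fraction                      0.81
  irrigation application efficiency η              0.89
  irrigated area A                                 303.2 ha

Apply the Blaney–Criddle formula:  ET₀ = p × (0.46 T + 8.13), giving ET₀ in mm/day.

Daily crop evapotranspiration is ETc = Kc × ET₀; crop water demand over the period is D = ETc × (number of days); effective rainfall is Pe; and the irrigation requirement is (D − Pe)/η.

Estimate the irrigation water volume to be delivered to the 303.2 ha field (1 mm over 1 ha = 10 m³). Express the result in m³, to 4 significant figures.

459900 m³

ET₀ = 0.27 × (0.46 × 26.5 + 8.13) = 0.27 × 20.320 = 5.4864 mm/d
ETc = Kc × ET₀ = 0.97 × 5.4864 = 5.3218 mm/d
Crop demand D = ETc × 31 d = 5.3218 × 31 = 164.976 mm
Pe = 0.81 × 37.0 = 29.970 mm
D − Pe = 164.976 − 29.970 = 135.006 mm
Gross irrigation = 135.006 / 0.89 = 151.692 mm
Volume = 151.692 mm × 303.2 ha × 10 = 459930.1 m³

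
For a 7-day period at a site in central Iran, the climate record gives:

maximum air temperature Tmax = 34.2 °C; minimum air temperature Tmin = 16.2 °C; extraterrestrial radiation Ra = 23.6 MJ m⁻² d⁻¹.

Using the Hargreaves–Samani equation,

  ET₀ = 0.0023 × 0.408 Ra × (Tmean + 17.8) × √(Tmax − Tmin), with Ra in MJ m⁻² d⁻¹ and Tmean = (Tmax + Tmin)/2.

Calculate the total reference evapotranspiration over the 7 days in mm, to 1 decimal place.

Tmean = (34.2 + 16.2)/2 = 25.20 °C
0.408 Ra = 0.408 × 23.6 = 9.6288 mm/d equivalent
ET₀ = 0.0023 × 9.6288 × (25.20 + 17.8) × √18.0 = 0.0023 × 9.6288 × 43.00 × 4.2426 = 4.0402 mm/d
Over 7 days: 4.0402 × 7 = 28.281 mm

28.3 mm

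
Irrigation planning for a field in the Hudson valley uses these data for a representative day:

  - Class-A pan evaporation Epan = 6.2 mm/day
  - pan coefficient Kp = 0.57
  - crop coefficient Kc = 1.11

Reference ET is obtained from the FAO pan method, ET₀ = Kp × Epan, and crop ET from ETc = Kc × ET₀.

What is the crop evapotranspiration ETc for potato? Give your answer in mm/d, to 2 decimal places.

3.92 mm/d

ET₀ = 0.57 × 6.2 = 3.5340 mm/d
ETc = Kc × ET₀ = 1.11 × 3.5340 = 3.9227 mm/d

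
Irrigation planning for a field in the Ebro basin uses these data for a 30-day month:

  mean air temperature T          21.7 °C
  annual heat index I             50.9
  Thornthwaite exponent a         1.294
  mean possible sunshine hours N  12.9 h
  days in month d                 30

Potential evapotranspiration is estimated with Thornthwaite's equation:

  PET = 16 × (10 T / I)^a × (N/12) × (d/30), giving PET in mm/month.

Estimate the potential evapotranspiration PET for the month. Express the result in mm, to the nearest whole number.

112 mm

10T/I = 10 × 21.7 / 50.9 = 4.2633
(10T/I)^a = 4.2633^1.294 = 6.5297
Uncorrected PET = 16 × 6.5297 = 104.475 mm
Correction = (N/12)(d/30) = (12.9/12)(30/30) = 1.0750
PET = 104.475 × 1.0750 = 112.311 mm/month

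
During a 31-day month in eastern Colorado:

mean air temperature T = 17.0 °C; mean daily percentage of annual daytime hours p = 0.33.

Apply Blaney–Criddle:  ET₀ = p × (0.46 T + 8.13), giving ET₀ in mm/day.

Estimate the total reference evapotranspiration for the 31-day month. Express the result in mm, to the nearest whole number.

163 mm

ET₀ = 0.33 × (0.46 × 17.0 + 8.13) = 0.33 × 15.950 = 5.2635 mm/d
Monthly total = 5.2635 × 31 = 163.169 mm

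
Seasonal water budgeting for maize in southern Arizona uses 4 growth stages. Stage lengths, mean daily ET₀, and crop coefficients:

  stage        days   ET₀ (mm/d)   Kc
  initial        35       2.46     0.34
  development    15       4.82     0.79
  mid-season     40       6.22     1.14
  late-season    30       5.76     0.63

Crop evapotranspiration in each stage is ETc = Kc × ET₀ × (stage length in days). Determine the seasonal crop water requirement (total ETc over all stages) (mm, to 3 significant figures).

initial: 0.34 × 2.46 × 35 = 29.27 mm
development: 0.79 × 4.82 × 15 = 57.12 mm
mid-season: 1.14 × 6.22 × 40 = 283.63 mm
late-season: 0.63 × 5.76 × 30 = 108.86 mm
Seasonal total = 478.88 mm

479 mm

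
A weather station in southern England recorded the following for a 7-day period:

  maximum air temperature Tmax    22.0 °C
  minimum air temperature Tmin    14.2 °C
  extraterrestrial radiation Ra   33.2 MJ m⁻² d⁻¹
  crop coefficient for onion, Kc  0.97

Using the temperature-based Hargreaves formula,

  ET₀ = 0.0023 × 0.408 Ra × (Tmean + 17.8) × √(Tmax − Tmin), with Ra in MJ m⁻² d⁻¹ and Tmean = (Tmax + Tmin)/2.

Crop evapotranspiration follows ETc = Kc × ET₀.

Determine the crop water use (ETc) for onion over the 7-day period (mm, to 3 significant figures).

21.2 mm

Tmean = (22.0 + 14.2)/2 = 18.10 °C
0.408 Ra = 0.408 × 33.2 = 13.5456 mm/d equivalent
ET₀ = 0.0023 × 13.5456 × (18.10 + 17.8) × √7.8 = 0.0023 × 13.5456 × 35.90 × 2.7928 = 3.1236 mm/d
ETc = Kc × ET₀ = 0.97 × 3.1236 = 3.0299 mm/d
Over 7 days: 3.0299 × 7 = 21.209 mm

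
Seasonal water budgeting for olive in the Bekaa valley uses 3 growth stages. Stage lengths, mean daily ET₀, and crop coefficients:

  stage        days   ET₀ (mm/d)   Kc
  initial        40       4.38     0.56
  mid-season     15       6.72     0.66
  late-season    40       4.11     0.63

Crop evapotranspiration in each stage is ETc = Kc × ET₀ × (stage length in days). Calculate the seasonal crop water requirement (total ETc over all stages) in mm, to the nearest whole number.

268 mm

initial: 0.56 × 4.38 × 40 = 98.11 mm
mid-season: 0.66 × 6.72 × 15 = 66.53 mm
late-season: 0.63 × 4.11 × 40 = 103.57 mm
Seasonal total = 268.21 mm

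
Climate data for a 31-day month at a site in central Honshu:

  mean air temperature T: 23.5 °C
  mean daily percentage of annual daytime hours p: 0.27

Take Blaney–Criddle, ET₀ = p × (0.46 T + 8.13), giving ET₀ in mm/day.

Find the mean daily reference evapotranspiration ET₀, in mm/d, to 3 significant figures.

ET₀ = 0.27 × (0.46 × 23.5 + 8.13) = 0.27 × 18.940 = 5.1138 mm/d

5.11 mm/d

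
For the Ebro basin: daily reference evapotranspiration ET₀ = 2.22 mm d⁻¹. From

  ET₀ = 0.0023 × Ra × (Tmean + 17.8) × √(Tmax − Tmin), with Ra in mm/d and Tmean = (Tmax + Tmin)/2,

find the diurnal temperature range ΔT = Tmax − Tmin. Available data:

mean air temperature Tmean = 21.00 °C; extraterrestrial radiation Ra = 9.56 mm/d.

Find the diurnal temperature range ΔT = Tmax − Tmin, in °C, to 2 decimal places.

6.77 °C

√ΔT = ET₀ / [0.0023 × Ra × (Tmean+17.8)] = 2.22 / (0.0023 × 9.56 × 38.80) = 2.6022
ΔT = 2.6022² = 6.771 °C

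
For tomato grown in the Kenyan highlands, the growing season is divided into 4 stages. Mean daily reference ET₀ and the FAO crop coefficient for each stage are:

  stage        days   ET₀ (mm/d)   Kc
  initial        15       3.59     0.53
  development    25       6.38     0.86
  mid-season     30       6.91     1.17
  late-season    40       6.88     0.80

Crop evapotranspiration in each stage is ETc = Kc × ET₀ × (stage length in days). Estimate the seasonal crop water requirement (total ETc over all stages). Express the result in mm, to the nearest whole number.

initial: 0.53 × 3.59 × 15 = 28.54 mm
development: 0.86 × 6.38 × 25 = 137.17 mm
mid-season: 1.17 × 6.91 × 30 = 242.54 mm
late-season: 0.80 × 6.88 × 40 = 220.16 mm
Seasonal total = 628.41 mm

628 mm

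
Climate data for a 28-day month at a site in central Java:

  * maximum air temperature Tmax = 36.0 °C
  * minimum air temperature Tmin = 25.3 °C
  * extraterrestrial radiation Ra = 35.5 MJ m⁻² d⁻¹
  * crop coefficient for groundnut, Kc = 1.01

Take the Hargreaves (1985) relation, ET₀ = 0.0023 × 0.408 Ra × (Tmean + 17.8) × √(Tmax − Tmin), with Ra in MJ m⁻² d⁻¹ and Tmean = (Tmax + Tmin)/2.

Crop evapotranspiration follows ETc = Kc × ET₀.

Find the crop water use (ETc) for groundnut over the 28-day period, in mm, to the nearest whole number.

149 mm

Tmean = (36.0 + 25.3)/2 = 30.65 °C
0.408 Ra = 0.408 × 35.5 = 14.4840 mm/d equivalent
ET₀ = 0.0023 × 14.4840 × (30.65 + 17.8) × √10.7 = 0.0023 × 14.4840 × 48.45 × 3.2711 = 5.2796 mm/d
ETc = Kc × ET₀ = 1.01 × 5.2796 = 5.3324 mm/d
Over 28 days: 5.3324 × 28 = 149.307 mm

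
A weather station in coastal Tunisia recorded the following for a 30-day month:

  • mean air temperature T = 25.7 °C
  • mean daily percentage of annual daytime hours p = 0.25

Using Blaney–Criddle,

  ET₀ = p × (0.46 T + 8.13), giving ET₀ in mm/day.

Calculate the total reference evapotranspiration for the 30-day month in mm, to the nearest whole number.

150 mm

ET₀ = 0.25 × (0.46 × 25.7 + 8.13) = 0.25 × 19.952 = 4.9880 mm/d
Monthly total = 4.9880 × 30 = 149.640 mm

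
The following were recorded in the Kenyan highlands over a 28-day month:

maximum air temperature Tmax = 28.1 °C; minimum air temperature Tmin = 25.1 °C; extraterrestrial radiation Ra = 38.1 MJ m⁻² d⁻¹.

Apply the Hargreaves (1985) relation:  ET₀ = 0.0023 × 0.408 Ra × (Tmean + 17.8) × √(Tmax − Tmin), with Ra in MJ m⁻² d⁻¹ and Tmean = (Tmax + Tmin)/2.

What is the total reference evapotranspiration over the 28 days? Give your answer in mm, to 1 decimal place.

77.0 mm

Tmean = (28.1 + 25.1)/2 = 26.60 °C
0.408 Ra = 0.408 × 38.1 = 15.5448 mm/d equivalent
ET₀ = 0.0023 × 15.5448 × (26.60 + 17.8) × √3.0 = 0.0023 × 15.5448 × 44.40 × 1.7321 = 2.7496 mm/d
Over 28 days: 2.7496 × 28 = 76.989 mm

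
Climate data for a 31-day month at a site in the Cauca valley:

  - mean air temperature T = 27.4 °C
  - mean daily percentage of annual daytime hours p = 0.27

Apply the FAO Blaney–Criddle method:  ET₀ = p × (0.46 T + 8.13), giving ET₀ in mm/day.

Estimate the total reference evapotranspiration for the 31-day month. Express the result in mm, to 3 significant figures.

ET₀ = 0.27 × (0.46 × 27.4 + 8.13) = 0.27 × 20.734 = 5.5982 mm/d
Monthly total = 5.5982 × 31 = 173.544 mm

174 mm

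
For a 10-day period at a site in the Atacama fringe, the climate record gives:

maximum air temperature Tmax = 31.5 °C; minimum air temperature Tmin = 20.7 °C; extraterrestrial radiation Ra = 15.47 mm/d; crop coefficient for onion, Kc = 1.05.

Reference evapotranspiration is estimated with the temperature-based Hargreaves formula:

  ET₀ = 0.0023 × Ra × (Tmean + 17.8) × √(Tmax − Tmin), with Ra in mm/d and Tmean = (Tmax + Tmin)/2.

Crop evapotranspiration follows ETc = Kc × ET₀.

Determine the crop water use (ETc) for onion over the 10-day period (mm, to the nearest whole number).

Tmean = (31.5 + 20.7)/2 = 26.10 °C
ET₀ = 0.0023 × 15.47 × (26.10 + 17.8) × √10.8 = 0.0023 × 15.47 × 43.90 × 3.2863 = 5.1332 mm/d
ETc = Kc × ET₀ = 1.05 × 5.1332 = 5.3899 mm/d
Over 10 days: 5.3899 × 10 = 53.899 mm

54 mm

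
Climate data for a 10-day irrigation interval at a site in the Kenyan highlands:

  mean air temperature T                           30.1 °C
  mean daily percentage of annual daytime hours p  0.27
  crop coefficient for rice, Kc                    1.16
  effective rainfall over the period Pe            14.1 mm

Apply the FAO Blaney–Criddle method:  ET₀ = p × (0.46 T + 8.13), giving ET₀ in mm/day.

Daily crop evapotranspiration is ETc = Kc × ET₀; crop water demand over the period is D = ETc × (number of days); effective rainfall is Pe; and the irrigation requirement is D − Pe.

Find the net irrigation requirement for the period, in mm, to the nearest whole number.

55 mm

ET₀ = 0.27 × (0.46 × 30.1 + 8.13) = 0.27 × 21.976 = 5.9335 mm/d
ETc = Kc × ET₀ = 1.16 × 5.9335 = 6.8829 mm/d
Crop demand D = ETc × 10 d = 6.8829 × 10 = 68.829 mm
D − Pe = 68.829 − 14.1 = 54.729 mm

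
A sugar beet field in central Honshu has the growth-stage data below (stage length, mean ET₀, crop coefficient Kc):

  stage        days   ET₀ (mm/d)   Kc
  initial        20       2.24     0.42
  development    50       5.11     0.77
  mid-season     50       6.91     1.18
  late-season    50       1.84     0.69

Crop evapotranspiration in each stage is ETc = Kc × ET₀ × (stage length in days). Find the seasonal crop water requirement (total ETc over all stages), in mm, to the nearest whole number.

initial: 0.42 × 2.24 × 20 = 18.82 mm
development: 0.77 × 5.11 × 50 = 196.74 mm
mid-season: 1.18 × 6.91 × 50 = 407.69 mm
late-season: 0.69 × 1.84 × 50 = 63.48 mm
Seasonal total = 686.73 mm

687 mm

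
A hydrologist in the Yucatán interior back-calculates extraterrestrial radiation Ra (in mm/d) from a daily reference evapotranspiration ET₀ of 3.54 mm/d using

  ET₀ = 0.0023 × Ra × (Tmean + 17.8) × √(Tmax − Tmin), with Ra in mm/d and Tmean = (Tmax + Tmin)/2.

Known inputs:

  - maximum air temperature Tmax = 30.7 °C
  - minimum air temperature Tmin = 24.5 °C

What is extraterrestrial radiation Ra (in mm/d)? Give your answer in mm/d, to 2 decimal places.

13.62 mm/d

Tmean = 27.60 °C; √ΔT = 2.4900
Ra = ET₀ / [0.0023 × (Tmean+17.8) × √ΔT] = 3.54 / (0.0023 × 45.40 × 2.4900) = 13.615 mm/d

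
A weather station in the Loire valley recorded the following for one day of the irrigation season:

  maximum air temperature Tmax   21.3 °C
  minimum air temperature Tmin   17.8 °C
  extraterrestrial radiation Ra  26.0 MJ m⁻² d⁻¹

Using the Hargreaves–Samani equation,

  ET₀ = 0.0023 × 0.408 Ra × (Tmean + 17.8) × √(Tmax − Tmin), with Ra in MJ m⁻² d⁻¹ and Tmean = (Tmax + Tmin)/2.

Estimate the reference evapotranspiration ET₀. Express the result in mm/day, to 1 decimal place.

1.7 mm/day

Tmean = (21.3 + 17.8)/2 = 19.55 °C
0.408 Ra = 0.408 × 26.0 = 10.6080 mm/d equivalent
ET₀ = 0.0023 × 10.6080 × (19.55 + 17.8) × √3.5 = 0.0023 × 10.6080 × 37.35 × 1.8708 = 1.7048 mm/d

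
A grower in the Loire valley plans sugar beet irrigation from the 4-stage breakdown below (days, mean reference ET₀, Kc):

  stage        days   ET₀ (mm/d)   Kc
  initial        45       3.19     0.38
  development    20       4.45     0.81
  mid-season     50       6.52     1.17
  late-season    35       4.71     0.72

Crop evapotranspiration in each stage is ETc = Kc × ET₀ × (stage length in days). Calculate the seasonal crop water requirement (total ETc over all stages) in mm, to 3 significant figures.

627 mm

initial: 0.38 × 3.19 × 45 = 54.55 mm
development: 0.81 × 4.45 × 20 = 72.09 mm
mid-season: 1.17 × 6.52 × 50 = 381.42 mm
late-season: 0.72 × 4.71 × 35 = 118.69 mm
Seasonal total = 626.75 mm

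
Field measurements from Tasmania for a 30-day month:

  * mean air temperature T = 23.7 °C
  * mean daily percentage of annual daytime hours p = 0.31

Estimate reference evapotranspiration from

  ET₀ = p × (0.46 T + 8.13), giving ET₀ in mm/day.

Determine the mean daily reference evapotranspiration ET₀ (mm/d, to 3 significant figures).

ET₀ = 0.31 × (0.46 × 23.7 + 8.13) = 0.31 × 19.032 = 5.8999 mm/d

5.90 mm/d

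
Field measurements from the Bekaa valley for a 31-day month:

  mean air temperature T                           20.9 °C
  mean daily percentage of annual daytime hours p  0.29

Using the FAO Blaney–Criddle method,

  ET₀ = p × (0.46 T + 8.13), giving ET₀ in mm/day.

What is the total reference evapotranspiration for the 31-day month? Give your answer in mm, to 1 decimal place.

ET₀ = 0.29 × (0.46 × 20.9 + 8.13) = 0.29 × 17.744 = 5.1458 mm/d
Monthly total = 5.1458 × 31 = 159.520 mm

159.5 mm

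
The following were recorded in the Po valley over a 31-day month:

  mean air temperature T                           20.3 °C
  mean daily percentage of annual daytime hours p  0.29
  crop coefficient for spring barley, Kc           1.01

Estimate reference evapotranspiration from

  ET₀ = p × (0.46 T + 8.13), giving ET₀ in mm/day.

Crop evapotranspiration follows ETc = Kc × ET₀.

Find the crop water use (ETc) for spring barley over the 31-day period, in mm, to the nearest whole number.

ET₀ = 0.29 × (0.46 × 20.3 + 8.13) = 0.29 × 17.468 = 5.0657 mm/d
ETc = Kc × ET₀ = 1.01 × 5.0657 = 5.1164 mm/d
Over 31 days: 5.1164 × 31 = 158.608 mm

159 mm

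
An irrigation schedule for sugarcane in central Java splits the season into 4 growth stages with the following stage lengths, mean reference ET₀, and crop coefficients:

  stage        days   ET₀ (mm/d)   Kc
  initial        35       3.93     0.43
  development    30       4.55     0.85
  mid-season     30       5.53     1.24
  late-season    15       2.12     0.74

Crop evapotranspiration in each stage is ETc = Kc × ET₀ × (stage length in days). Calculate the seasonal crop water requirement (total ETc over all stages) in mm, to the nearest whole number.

initial: 0.43 × 3.93 × 35 = 59.15 mm
development: 0.85 × 4.55 × 30 = 116.03 mm
mid-season: 1.24 × 5.53 × 30 = 205.72 mm
late-season: 0.74 × 2.12 × 15 = 23.53 mm
Seasonal total = 404.43 mm

404 mm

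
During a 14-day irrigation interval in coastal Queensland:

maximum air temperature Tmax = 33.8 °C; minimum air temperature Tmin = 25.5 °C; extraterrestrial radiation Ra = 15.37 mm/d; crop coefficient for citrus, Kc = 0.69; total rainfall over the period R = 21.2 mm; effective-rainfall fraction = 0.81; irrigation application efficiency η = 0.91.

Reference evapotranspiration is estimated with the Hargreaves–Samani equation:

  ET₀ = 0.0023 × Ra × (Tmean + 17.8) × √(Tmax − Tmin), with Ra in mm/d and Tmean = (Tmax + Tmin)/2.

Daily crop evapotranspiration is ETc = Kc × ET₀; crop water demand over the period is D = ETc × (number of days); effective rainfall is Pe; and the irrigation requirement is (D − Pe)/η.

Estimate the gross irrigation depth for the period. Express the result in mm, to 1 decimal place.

32.4 mm

Tmean = (33.8 + 25.5)/2 = 29.65 °C
ET₀ = 0.0023 × 15.37 × (29.65 + 17.8) × √8.3 = 0.0023 × 15.37 × 47.45 × 2.8810 = 4.8326 mm/d
ETc = Kc × ET₀ = 0.69 × 4.8326 = 3.3345 mm/d
Crop demand D = ETc × 14 d = 3.3345 × 14 = 46.683 mm
Pe = 0.81 × 21.2 = 17.172 mm
D − Pe = 46.683 − 17.172 = 29.511 mm
Gross irrigation = 29.511 / 0.91 = 32.430 mm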